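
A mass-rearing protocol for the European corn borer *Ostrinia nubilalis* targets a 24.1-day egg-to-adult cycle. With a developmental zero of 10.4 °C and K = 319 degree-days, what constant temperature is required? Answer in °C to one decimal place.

Required daily accumulation = 319 / 24.1 = 13.237 DD/day.
T = T_base + 13.237 = 10.4 + 13.237 = 23.637 ≈ 23.6 °C.

23.6 °C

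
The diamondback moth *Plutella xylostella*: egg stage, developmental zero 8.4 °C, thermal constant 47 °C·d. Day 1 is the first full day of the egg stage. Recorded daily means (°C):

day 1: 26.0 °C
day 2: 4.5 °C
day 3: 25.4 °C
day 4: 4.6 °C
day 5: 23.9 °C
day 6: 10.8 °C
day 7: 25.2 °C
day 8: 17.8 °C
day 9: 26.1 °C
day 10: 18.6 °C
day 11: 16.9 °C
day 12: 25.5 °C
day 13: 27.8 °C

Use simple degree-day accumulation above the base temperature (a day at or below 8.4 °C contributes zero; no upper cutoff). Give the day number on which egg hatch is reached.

Daily DD above 8.4 °C: 17.6, 0.0, 17.0, 0.0, 15.5, 2.4, 16.8, 9.4, 17.7, 10.2, 8.5, 17.1, 19.4.
Cumulative: 17.6, 17.6, 34.6, 34.6, 50.1, 52.5, 69.3, 78.7, 96.4, 106.6, 115.1, 132.2, 151.6.
The total first reaches 47 DD on day 5.

day 5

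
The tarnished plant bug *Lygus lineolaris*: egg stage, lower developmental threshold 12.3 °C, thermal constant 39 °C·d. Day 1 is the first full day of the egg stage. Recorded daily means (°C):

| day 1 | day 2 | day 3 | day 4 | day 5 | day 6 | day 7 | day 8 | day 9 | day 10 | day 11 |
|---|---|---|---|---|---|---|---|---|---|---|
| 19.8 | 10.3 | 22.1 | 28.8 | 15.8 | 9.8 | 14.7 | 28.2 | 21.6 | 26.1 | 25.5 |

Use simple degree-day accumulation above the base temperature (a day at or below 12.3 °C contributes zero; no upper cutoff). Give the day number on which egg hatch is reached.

day 7

Daily DD above 12.3 °C: 7.5, 0.0, 9.8, 16.5, 3.5, 0.0, 2.4, 15.9, 9.3, 13.8, 13.2.
Cumulative: 7.5, 7.5, 17.3, 33.8, 37.3, 37.3, 39.7, 55.6, 64.9, 78.7, 91.9.
The total first reaches 39 DD on day 7.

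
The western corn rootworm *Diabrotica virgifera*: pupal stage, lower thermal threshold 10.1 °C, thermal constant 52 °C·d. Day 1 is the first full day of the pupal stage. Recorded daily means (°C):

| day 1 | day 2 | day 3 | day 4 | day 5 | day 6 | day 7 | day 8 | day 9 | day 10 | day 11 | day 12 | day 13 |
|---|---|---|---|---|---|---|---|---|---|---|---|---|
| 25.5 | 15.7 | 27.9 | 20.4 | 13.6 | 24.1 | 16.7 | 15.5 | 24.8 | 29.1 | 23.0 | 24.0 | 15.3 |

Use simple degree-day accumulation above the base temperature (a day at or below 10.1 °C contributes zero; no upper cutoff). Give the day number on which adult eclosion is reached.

Daily DD above 10.1 °C: 15.4, 5.6, 17.8, 10.3, 3.5, 14.0, 6.6, 5.4, 14.7, 19.0, 12.9, 13.9, 5.2.
Cumulative: 15.4, 21.0, 38.8, 49.1, 52.6, 66.6, 73.2, 78.6, 93.3, 112.3, 125.2, 139.1, 144.3.
The total first reaches 52 DD on day 5.

day 5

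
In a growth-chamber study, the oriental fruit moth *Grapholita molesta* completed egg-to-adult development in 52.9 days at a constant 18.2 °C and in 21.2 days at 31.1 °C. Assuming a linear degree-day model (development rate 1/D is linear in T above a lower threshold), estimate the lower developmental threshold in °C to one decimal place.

9.6 °C

Under the model K = D·(T − T_b), so D₁·(T₁ − T_b) = D₂·(T₂ − T_b).
52.9·(18.2 − T_b) = 21.2·(31.1 − T_b)
T_b = (52.9·18.2 − 21.2·31.1) / (52.9 − 21.2) = 303.46 / 31.7 = 9.573 °C ≈ 9.6 °C.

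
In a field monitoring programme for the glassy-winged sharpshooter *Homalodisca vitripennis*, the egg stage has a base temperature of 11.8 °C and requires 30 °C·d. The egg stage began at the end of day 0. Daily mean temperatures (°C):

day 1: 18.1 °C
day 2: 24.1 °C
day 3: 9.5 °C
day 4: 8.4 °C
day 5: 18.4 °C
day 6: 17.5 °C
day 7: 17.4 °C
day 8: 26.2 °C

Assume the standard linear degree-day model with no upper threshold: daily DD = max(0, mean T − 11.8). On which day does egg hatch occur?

Daily DD above 11.8 °C: 6.3, 12.3, 0.0, 0.0, 6.6, 5.7, 5.6, 14.4.
Cumulative: 6.3, 18.6, 18.6, 18.6, 25.2, 30.9, 36.5, 50.9.
The total first reaches 30 DD on day 6.

day 6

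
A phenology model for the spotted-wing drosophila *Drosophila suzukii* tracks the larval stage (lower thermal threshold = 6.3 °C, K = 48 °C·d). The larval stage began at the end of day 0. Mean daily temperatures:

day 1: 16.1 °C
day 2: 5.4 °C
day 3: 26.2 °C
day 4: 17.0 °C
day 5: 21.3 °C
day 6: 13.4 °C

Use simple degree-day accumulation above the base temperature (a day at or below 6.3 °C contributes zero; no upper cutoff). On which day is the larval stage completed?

day 5

Daily DD above 6.3 °C: 9.8, 0.0, 19.9, 10.7, 15.0, 7.1.
Cumulative: 9.8, 9.8, 29.7, 40.4, 55.4, 62.5.
The total first reaches 48 DD on day 5.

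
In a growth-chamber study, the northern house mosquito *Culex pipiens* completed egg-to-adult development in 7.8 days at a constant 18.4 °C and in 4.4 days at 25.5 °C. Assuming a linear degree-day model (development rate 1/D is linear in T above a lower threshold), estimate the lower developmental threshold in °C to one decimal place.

9.2 °C

Under the model K = D·(T − T_b), so D₁·(T₁ − T_b) = D₂·(T₂ − T_b).
7.8·(18.4 − T_b) = 4.4·(25.5 − T_b)
T_b = (7.8·18.4 − 4.4·25.5) / (7.8 − 4.4) = 31.32 / 3.4 = 9.212 °C ≈ 9.2 °C.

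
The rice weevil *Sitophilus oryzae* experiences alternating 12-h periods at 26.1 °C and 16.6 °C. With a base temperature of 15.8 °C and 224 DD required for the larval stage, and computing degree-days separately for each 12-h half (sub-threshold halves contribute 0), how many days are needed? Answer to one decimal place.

40.4 days

Day half: max(0, 26.1 − 15.8) × 0.5 = 10.3 × 0.5 = 5.15 DD.
Night half: max(0, 16.6 − 15.8) × 0.5 = 0.8 × 0.5 = 0.40 DD.
Per 24 h: 5.55 DD/day.
Duration = 224 / 5.55 = 40.360 ≈ 40.4 days.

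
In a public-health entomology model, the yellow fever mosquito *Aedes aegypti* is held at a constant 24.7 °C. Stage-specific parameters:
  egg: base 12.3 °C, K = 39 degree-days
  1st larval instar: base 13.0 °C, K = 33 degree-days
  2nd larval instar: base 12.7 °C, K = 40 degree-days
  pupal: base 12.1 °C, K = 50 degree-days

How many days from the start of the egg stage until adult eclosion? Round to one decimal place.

13.3 days

egg: 39 / (24.7 − 12.3) = 39 / 12.4 = 3.145 d.
1st larval instar: 33 / (24.7 − 13.0) = 33 / 11.7 = 2.821 d.
2nd larval instar: 40 / (24.7 − 12.7) = 40 / 12.0 = 3.333 d.
pupal: 50 / (24.7 − 12.1) = 50 / 12.6 = 3.968 d.
Sum = 13.267 ≈ 13.3 days.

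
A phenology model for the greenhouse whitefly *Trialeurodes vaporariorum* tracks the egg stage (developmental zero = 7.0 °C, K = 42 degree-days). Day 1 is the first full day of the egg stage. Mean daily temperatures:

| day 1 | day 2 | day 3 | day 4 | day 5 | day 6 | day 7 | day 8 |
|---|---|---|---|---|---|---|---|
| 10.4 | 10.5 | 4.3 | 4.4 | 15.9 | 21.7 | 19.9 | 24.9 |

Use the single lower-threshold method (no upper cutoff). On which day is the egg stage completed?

day 7

Daily DD above 7.0 °C: 3.4, 3.5, 0.0, 0.0, 8.9, 14.7, 12.9, 17.9.
Cumulative: 3.4, 6.9, 6.9, 6.9, 15.8, 30.5, 43.4, 61.3.
The total first reaches 42 DD on day 7.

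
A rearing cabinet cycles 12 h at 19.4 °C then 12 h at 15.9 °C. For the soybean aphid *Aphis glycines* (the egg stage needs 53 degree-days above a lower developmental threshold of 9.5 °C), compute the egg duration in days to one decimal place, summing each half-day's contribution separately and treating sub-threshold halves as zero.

6.5 days

Day half: max(0, 19.4 − 9.5) × 0.5 = 9.9 × 0.5 = 4.95 DD.
Night half: max(0, 15.9 − 9.5) × 0.5 = 6.4 × 0.5 = 3.20 DD.
Per 24 h: 8.15 DD/day.
Duration = 53 / 8.15 = 6.503 ≈ 6.5 days.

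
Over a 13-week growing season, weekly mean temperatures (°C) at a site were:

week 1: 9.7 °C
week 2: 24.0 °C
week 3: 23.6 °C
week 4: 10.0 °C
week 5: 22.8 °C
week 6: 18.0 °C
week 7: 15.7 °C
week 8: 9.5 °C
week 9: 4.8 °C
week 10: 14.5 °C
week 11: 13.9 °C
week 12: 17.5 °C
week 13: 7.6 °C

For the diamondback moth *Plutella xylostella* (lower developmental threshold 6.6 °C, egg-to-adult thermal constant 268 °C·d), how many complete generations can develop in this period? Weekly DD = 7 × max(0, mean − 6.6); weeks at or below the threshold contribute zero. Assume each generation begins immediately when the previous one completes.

2 generations

Weekly DD (7 × max(0, T̄ − 6.6)): 21.7, 121.8, 119.0, 23.8, 113.4, 79.8, 63.7, 20.3, 0.0, 55.3, 51.1, 76.3, 7.0.
Season total = 753.2 DD.
Complete generations = ⌊753.2 / 268⌋ = 2.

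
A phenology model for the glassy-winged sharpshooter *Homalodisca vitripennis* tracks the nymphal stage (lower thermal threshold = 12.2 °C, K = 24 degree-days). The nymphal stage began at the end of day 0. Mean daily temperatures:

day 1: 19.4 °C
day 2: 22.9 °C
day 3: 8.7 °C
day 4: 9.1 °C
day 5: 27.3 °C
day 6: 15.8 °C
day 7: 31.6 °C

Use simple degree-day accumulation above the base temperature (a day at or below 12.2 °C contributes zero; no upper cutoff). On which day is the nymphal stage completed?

day 5

Daily DD above 12.2 °C: 7.2, 10.7, 0.0, 0.0, 15.1, 3.6, 19.4.
Cumulative: 7.2, 17.9, 17.9, 17.9, 33.0, 36.6, 56.0.
The total first reaches 24 DD on day 5.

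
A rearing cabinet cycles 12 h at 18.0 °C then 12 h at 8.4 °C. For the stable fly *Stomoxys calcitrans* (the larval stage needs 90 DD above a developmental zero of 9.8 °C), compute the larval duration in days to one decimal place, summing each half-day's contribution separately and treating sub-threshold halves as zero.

Day half: max(0, 18.0 − 9.8) × 0.5 = 8.2 × 0.5 = 4.10 DD.
Night half: max(0, 8.4 − 9.8) × 0.5 = 0.0 × 0.5 = 0.00 DD.
Per 24 h: 4.10 DD/day.
Duration = 90 / 4.10 = 21.951 ≈ 22.0 days.

22.0 days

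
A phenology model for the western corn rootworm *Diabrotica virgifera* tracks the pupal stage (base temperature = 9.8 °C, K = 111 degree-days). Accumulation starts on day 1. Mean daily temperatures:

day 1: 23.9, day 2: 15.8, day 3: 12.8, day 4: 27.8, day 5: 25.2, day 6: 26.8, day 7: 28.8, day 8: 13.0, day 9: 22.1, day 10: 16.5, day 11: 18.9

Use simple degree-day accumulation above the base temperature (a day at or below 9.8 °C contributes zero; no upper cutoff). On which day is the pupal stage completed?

Daily DD above 9.8 °C: 14.1, 6.0, 3.0, 18.0, 15.4, 17.0, 19.0, 3.2, 12.3, 6.7, 9.1.
Cumulative: 14.1, 20.1, 23.1, 41.1, 56.5, 73.5, 92.5, 95.7, 108.0, 114.7, 123.8.
The total first reaches 111 DD on day 10.

day 10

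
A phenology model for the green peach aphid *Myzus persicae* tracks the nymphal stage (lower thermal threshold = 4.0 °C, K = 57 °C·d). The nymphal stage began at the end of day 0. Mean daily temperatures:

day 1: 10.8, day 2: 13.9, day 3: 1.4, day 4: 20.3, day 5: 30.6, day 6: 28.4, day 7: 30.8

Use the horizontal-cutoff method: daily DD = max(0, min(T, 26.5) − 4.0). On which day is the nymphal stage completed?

day 6

Daily DD above 4.0 °C (capped at 22.5): 6.8, 9.9, 0.0, 16.3, 22.5, 22.5, 22.5.
Cumulative: 6.8, 16.7, 16.7, 33.0, 55.5, 78.0, 100.5.
The total first reaches 57 DD on day 6.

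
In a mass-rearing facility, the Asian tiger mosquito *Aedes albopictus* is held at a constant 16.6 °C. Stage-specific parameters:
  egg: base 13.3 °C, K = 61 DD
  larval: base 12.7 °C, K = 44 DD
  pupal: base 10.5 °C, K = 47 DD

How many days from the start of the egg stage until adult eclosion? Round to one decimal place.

egg: 61 / (16.6 − 13.3) = 61 / 3.3 = 18.485 d.
larval: 44 / (16.6 − 12.7) = 44 / 3.9 = 11.282 d.
pupal: 47 / (16.6 − 10.5) = 47 / 6.1 = 7.705 d.
Sum = 37.472 ≈ 37.5 days.

37.5 days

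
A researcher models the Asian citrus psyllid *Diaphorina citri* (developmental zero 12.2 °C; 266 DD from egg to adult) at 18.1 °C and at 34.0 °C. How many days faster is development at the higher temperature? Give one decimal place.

At 18.1 °C: 266 / (18.1 − 12.2) = 266 / 5.9 = 45.085 d.
At 34.0 °C: 266 / (34.0 − 12.2) = 266 / 21.8 = 12.202 d.
Difference = |45.085 − 12.202| = 32.883 ≈ 32.9 days.

32.9 days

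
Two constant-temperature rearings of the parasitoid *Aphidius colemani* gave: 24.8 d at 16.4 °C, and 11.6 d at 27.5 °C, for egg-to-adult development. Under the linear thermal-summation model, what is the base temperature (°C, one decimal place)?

Linear rate model ⇒ the product D·(T − T_b) is constant across temperatures.
24.8·(16.4 − T_b) = 11.6·(27.5 − T_b)
T_b = (24.8·16.4 − 11.6·27.5) / (24.8 − 11.6) = 87.72 / 13.2 = 6.645 °C ≈ 6.6 °C.

6.6 °C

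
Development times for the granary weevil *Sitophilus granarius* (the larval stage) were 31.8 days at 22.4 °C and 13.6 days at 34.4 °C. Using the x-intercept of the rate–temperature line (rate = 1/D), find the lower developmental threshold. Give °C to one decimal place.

Equal thermal constants: D₁(T₁ − T_b) = D₂(T₂ − T_b).
31.8·(22.4 − T_b) = 13.6·(34.4 − T_b)
T_b = (31.8·22.4 − 13.6·34.4) / (31.8 − 13.6) = 244.48 / 18.2 = 13.433 °C ≈ 13.4 °C.

13.4 °C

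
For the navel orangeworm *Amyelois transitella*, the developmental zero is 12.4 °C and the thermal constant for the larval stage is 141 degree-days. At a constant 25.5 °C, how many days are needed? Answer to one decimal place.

10.8 days

Daily accumulation = 25.5 − 12.4 = 13.1 DD/day.
Duration = 141 / 13.1 = 10.763 ≈ 10.8 days.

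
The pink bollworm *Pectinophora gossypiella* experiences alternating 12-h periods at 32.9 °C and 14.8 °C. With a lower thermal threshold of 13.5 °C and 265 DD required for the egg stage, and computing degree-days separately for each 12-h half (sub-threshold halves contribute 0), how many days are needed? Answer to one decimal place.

Day half: max(0, 32.9 − 13.5) × 0.5 = 19.4 × 0.5 = 9.70 DD.
Night half: max(0, 14.8 − 13.5) × 0.5 = 1.3 × 0.5 = 0.65 DD.
Per 24 h: 10.35 DD/day.
Duration = 265 / 10.35 = 25.604 ≈ 25.6 days.

25.6 days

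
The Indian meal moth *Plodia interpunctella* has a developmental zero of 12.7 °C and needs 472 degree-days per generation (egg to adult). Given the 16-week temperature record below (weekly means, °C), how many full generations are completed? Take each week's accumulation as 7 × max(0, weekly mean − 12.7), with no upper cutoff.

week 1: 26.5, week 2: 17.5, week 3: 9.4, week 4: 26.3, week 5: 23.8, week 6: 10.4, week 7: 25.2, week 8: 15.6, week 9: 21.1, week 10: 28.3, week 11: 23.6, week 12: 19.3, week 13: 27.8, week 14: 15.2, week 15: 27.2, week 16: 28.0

2 generations

Weekly DD (7 × max(0, T̄ − 12.7)): 96.6, 33.6, 0.0, 95.2, 77.7, 0.0, 87.5, 20.3, 58.8, 109.2, 76.3, 46.2, 105.7, 17.5, 101.5, 107.1.
Season total = 1033.2 DD.
Complete generations = ⌊1033.2 / 472⌋ = 2.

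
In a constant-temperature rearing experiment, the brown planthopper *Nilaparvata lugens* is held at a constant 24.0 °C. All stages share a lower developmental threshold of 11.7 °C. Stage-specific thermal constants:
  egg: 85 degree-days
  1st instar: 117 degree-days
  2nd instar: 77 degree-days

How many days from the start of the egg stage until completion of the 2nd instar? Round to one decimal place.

22.7 days

Daily accumulation at 24.0 °C = 24.0 − 11.7 = 12.3 DD/day.
Total K = 85 + 117 + 77 = 279 DD.
Total duration = 279 / 12.3 = 22.683 ≈ 22.7 days.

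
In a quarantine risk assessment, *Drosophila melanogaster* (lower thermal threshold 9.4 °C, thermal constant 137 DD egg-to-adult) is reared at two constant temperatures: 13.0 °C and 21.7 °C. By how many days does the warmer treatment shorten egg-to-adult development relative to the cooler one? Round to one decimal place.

26.9 days

At 13.0 °C: 137 / (13.0 − 9.4) = 137 / 3.6 = 38.056 d.
At 21.7 °C: 137 / (21.7 − 9.4) = 137 / 12.3 = 11.138 d.
Difference = |38.056 − 11.138| = 26.917 ≈ 26.9 days.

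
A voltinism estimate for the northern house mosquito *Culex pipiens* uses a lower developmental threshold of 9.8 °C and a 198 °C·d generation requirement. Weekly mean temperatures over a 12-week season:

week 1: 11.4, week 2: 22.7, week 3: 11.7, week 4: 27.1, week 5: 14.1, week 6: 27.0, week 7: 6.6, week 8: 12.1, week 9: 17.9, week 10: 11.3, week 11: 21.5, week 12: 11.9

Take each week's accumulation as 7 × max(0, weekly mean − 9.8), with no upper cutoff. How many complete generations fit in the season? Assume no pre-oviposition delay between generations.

Weekly DD (7 × max(0, T̄ − 9.8)): 11.2, 90.3, 13.3, 121.1, 30.1, 120.4, 0.0, 16.1, 56.7, 10.5, 81.9, 14.7.
Season total = 566.3 DD.
Complete generations = ⌊566.3 / 198⌋ = 2.

2 generations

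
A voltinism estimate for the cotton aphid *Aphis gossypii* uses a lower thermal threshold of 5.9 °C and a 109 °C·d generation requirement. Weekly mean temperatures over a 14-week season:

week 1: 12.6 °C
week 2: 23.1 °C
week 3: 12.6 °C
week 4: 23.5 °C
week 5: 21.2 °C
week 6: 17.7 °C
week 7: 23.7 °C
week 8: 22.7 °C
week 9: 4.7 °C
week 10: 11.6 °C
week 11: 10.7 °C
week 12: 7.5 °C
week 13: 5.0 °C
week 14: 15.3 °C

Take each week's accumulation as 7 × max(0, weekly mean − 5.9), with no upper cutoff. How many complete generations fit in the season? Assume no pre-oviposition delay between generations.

8 generations

Weekly DD (7 × max(0, T̄ − 5.9)): 46.9, 120.4, 46.9, 123.2, 107.1, 82.6, 124.6, 117.6, 0.0, 39.9, 33.6, 11.2, 0.0, 65.8.
Season total = 919.8 DD.
Complete generations = ⌊919.8 / 109⌋ = 8.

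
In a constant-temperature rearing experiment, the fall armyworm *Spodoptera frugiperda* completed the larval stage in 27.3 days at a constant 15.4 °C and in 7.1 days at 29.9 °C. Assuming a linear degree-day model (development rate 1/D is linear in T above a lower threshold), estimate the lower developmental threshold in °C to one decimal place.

10.3 °C

Under the model K = D·(T − T_b), so D₁·(T₁ − T_b) = D₂·(T₂ − T_b).
27.3·(15.4 − T_b) = 7.1·(29.9 − T_b)
T_b = (27.3·15.4 − 7.1·29.9) / (27.3 − 7.1) = 208.13 / 20.2 = 10.303 °C ≈ 10.3 °C.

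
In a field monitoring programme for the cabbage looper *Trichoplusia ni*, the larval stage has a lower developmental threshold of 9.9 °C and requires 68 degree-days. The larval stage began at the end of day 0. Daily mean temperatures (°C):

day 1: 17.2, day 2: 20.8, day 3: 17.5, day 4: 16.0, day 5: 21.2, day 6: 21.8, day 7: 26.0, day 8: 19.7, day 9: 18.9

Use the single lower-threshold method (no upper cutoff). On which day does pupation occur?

Daily DD above 9.9 °C: 7.3, 10.9, 7.6, 6.1, 11.3, 11.9, 16.1, 9.8, 9.0.
Cumulative: 7.3, 18.2, 25.8, 31.9, 43.2, 55.1, 71.2, 81.0, 90.0.
The total first reaches 68 DD on day 7.

day 7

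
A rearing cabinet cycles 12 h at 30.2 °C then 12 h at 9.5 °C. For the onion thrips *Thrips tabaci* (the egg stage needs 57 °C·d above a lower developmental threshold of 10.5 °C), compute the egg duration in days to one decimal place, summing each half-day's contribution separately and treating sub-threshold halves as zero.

5.8 days

Day half: max(0, 30.2 − 10.5) × 0.5 = 19.7 × 0.5 = 9.85 DD.
Night half: max(0, 9.5 − 10.5) × 0.5 = 0.0 × 0.5 = 0.00 DD.
Per 24 h: 9.85 DD/day.
Duration = 57 / 9.85 = 5.787 ≈ 5.8 days.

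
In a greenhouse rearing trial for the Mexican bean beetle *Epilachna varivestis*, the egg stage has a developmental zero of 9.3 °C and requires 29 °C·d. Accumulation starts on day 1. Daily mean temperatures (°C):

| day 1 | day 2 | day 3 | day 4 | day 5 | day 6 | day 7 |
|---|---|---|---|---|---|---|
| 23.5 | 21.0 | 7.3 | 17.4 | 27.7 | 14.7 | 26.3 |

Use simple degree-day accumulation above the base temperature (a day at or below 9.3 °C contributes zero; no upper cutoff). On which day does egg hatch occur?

Daily DD above 9.3 °C: 14.2, 11.7, 0.0, 8.1, 18.4, 5.4, 17.0.
Cumulative: 14.2, 25.9, 25.9, 34.0, 52.4, 57.8, 74.8.
The total first reaches 29 DD on day 4.

day 4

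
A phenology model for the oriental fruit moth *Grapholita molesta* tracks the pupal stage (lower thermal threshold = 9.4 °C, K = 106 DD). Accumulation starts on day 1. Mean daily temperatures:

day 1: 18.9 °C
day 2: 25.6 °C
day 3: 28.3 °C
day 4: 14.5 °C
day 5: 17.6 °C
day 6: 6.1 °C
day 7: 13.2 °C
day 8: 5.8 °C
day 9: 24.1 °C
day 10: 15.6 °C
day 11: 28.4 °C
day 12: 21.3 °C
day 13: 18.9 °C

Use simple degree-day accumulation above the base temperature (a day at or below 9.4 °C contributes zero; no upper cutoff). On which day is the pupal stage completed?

day 12

Daily DD above 9.4 °C: 9.5, 16.2, 18.9, 5.1, 8.2, 0.0, 3.8, 0.0, 14.7, 6.2, 19.0, 11.9, 9.5.
Cumulative: 9.5, 25.7, 44.6, 49.7, 57.9, 57.9, 61.7, 61.7, 76.4, 82.6, 101.6, 113.5, 123.0.
The total first reaches 106 DD on day 12.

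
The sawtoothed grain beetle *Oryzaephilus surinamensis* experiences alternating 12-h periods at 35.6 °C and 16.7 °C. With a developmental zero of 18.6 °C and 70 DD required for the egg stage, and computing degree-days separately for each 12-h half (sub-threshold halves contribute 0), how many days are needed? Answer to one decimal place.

Day half: max(0, 35.6 − 18.6) × 0.5 = 17.0 × 0.5 = 8.50 DD.
Night half: max(0, 16.7 − 18.6) × 0.5 = 0.0 × 0.5 = 0.00 DD.
Per 24 h: 8.50 DD/day.
Duration = 70 / 8.50 = 8.235 ≈ 8.2 days.

8.2 days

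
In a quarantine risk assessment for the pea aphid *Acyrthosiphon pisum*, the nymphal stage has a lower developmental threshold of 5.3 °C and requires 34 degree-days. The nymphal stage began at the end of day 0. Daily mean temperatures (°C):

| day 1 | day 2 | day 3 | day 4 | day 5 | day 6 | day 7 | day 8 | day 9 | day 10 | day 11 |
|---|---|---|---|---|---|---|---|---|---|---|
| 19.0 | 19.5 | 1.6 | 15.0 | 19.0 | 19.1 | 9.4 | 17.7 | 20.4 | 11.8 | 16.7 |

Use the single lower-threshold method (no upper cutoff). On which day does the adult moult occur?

Daily DD above 5.3 °C: 13.7, 14.2, 0.0, 9.7, 13.7, 13.8, 4.1, 12.4, 15.1, 6.5, 11.4.
Cumulative: 13.7, 27.9, 27.9, 37.6, 51.3, 65.1, 69.2, 81.6, 96.7, 103.2, 114.6.
The total first reaches 34 DD on day 4.

day 4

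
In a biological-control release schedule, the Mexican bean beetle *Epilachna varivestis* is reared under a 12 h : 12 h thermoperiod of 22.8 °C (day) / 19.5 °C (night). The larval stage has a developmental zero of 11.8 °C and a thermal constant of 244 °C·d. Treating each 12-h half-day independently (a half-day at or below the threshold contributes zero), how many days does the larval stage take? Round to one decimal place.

Day half: max(0, 22.8 − 11.8) × 0.5 = 11.0 × 0.5 = 5.50 DD.
Night half: max(0, 19.5 − 11.8) × 0.5 = 7.7 × 0.5 = 3.85 DD.
Per 24 h: 9.35 DD/day.
Duration = 244 / 9.35 = 26.096 ≈ 26.1 days.

26.1 days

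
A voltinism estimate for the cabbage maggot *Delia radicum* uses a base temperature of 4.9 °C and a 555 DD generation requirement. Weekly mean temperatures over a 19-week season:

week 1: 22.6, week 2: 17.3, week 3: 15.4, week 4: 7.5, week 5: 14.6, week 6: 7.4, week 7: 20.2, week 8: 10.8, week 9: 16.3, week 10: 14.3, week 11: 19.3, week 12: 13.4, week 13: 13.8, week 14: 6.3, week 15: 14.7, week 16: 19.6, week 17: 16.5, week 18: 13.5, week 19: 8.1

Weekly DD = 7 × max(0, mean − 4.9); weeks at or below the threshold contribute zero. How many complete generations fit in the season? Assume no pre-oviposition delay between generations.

2 generations

Weekly DD (7 × max(0, T̄ − 4.9)): 123.9, 86.8, 73.5, 18.2, 67.9, 17.5, 107.1, 41.3, 79.8, 65.8, 100.8, 59.5, 62.3, 9.8, 68.6, 102.9, 81.2, 60.2, 22.4.
Season total = 1249.5 DD.
Complete generations = ⌊1249.5 / 555⌋ = 2.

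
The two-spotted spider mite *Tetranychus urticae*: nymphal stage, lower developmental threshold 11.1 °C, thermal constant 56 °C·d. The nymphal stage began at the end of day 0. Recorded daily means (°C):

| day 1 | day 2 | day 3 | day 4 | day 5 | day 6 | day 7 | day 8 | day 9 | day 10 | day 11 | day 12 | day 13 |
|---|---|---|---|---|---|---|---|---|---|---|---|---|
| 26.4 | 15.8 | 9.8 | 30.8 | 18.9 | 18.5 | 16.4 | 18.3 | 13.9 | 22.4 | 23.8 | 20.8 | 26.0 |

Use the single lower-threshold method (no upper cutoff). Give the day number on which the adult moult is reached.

day 7

Daily DD above 11.1 °C: 15.3, 4.7, 0.0, 19.7, 7.8, 7.4, 5.3, 7.2, 2.8, 11.3, 12.7, 9.7, 14.9.
Cumulative: 15.3, 20.0, 20.0, 39.7, 47.5, 54.9, 60.2, 67.4, 70.2, 81.5, 94.2, 103.9, 118.8.
The total first reaches 56 DD on day 7.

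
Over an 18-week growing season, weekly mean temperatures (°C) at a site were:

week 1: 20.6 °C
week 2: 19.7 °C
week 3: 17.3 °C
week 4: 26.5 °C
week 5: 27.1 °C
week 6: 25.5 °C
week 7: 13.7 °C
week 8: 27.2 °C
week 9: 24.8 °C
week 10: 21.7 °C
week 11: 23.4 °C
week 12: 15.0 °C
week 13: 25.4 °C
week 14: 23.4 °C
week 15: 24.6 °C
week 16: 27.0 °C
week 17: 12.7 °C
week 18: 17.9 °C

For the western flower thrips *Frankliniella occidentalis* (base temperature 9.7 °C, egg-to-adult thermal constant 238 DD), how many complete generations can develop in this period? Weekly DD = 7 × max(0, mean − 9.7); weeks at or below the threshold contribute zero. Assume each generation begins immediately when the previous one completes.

6 generations

Weekly DD (7 × max(0, T̄ − 9.7)): 76.3, 70.0, 53.2, 117.6, 121.8, 110.6, 28.0, 122.5, 105.7, 84.0, 95.9, 37.1, 109.9, 95.9, 104.3, 121.1, 21.0, 57.4.
Season total = 1532.3 DD.
Complete generations = ⌊1532.3 / 238⌋ = 6.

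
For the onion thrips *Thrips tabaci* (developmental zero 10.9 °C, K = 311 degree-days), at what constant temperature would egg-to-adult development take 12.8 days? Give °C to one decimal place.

Required daily accumulation = 311 / 12.8 = 24.297 DD/day.
T = T_base + 24.297 = 10.9 + 24.297 = 35.197 ≈ 35.2 °C.

35.2 °C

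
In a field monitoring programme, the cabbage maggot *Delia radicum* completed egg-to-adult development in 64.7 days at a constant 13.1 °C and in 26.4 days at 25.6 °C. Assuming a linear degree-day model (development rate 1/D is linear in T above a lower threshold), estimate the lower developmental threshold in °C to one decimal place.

Under the model K = D·(T − T_b), so D₁·(T₁ − T_b) = D₂·(T₂ − T_b).
64.7·(13.1 − T_b) = 26.4·(25.6 − T_b)
T_b = (64.7·13.1 − 26.4·25.6) / (64.7 − 26.4) = 171.73 / 38.3 = 4.484 °C ≈ 4.5 °C.

4.5 °C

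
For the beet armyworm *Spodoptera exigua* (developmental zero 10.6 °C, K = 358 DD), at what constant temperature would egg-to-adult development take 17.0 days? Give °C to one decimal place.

Required daily accumulation = 358 / 17.0 = 21.059 DD/day.
T = T_base + 21.059 = 10.6 + 21.059 = 31.659 ≈ 31.7 °C.

31.7 °C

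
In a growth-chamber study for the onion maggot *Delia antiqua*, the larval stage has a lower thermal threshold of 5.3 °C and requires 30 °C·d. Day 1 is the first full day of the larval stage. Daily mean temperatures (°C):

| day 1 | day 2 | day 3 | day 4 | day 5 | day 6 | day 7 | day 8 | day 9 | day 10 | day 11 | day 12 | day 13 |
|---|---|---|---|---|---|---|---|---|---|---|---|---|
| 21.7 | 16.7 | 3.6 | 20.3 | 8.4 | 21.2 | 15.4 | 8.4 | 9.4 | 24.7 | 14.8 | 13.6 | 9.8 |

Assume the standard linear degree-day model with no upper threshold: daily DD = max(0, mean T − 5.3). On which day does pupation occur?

day 4

Daily DD above 5.3 °C: 16.4, 11.4, 0.0, 15.0, 3.1, 15.9, 10.1, 3.1, 4.1, 19.4, 9.5, 8.3, 4.5.
Cumulative: 16.4, 27.8, 27.8, 42.8, 45.9, 61.8, 71.9, 75.0, 79.1, 98.5, 108.0, 116.3, 120.8.
The total first reaches 30 DD on day 4.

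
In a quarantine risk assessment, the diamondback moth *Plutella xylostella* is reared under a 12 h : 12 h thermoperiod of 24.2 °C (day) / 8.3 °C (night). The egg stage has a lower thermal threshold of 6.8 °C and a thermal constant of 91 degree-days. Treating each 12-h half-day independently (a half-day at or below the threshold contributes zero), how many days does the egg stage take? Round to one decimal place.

Day half: max(0, 24.2 − 6.8) × 0.5 = 17.4 × 0.5 = 8.70 DD.
Night half: max(0, 8.3 − 6.8) × 0.5 = 1.5 × 0.5 = 0.75 DD.
Per 24 h: 9.45 DD/day.
Duration = 91 / 9.45 = 9.630 ≈ 9.6 days.

9.6 days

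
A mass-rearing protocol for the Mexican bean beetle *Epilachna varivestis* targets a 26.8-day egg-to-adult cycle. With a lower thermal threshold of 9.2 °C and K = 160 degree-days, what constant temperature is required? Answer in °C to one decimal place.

15.2 °C

Required daily accumulation = 160 / 26.8 = 5.970 DD/day.
T = T_base + 5.970 = 9.2 + 5.970 = 15.170 ≈ 15.2 °C.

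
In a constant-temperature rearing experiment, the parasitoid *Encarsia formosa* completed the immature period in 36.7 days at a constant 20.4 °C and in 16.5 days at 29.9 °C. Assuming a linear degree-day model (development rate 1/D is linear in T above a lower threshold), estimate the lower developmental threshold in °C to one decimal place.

12.6 °C

Under the model K = D·(T − T_b), so D₁·(T₁ − T_b) = D₂·(T₂ − T_b).
36.7·(20.4 − T_b) = 16.5·(29.9 − T_b)
T_b = (36.7·20.4 − 16.5·29.9) / (36.7 − 16.5) = 255.33 / 20.2 = 12.640 °C ≈ 12.6 °C.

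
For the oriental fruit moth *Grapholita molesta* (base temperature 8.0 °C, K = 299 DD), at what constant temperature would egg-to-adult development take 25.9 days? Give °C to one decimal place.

Required daily accumulation = 299 / 25.9 = 11.544 DD/day.
T = T_base + 11.544 = 8.0 + 11.544 = 19.544 ≈ 19.5 °C.

19.5 °C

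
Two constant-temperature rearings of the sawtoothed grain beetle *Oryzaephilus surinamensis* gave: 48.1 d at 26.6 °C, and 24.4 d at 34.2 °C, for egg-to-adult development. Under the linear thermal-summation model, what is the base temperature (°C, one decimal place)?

18.8 °C

Linear rate model ⇒ the product D·(T − T_b) is constant across temperatures.
48.1·(26.6 − T_b) = 24.4·(34.2 − T_b)
T_b = (48.1·26.6 − 24.4·34.2) / (48.1 − 24.4) = 444.98 / 23.7 = 18.776 °C ≈ 18.8 °C.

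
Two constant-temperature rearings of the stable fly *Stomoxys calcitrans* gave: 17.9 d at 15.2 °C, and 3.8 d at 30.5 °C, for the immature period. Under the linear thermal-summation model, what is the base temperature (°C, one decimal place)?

11.1 °C

Linear rate model ⇒ the product D·(T − T_b) is constant across temperatures.
17.9·(15.2 − T_b) = 3.8·(30.5 − T_b)
T_b = (17.9·15.2 − 3.8·30.5) / (17.9 − 3.8) = 156.18 / 14.1 = 11.077 °C ≈ 11.1 °C.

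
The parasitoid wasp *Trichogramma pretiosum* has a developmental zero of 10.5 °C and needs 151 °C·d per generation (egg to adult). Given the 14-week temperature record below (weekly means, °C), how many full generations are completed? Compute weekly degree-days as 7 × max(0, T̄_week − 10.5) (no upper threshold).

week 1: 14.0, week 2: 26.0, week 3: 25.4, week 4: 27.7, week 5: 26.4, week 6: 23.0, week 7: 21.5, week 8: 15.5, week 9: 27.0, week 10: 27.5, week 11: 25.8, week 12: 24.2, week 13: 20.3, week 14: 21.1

8 generations

Weekly DD (7 × max(0, T̄ − 10.5)): 24.5, 108.5, 104.3, 120.4, 111.3, 87.5, 77.0, 35.0, 115.5, 119.0, 107.1, 95.9, 68.6, 74.2.
Season total = 1248.8 DD.
Complete generations = ⌊1248.8 / 151⌋ = 8.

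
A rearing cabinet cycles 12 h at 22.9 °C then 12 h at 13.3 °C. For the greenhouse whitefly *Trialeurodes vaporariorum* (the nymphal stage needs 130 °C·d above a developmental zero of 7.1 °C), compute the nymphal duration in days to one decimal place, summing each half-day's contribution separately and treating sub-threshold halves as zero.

11.8 days

Day half: max(0, 22.9 − 7.1) × 0.5 = 15.8 × 0.5 = 7.90 DD.
Night half: max(0, 13.3 − 7.1) × 0.5 = 6.2 × 0.5 = 3.10 DD.
Per 24 h: 11.00 DD/day.
Duration = 130 / 11.00 = 11.818 ≈ 11.8 days.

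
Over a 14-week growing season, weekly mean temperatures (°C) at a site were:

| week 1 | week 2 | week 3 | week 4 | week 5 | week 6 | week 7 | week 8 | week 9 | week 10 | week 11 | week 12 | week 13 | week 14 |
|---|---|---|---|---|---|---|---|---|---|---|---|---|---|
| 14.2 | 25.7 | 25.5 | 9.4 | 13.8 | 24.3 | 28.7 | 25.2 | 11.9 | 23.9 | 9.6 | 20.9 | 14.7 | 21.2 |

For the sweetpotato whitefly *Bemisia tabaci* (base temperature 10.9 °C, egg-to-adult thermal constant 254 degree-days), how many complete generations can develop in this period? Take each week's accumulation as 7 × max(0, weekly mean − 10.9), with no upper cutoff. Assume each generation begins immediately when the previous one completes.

Weekly DD (7 × max(0, T̄ − 10.9)): 23.1, 103.6, 102.2, 0.0, 20.3, 93.8, 124.6, 100.1, 7.0, 91.0, 0.0, 70.0, 26.6, 72.1.
Season total = 834.4 DD.
Complete generations = ⌊834.4 / 254⌋ = 3.

3 generations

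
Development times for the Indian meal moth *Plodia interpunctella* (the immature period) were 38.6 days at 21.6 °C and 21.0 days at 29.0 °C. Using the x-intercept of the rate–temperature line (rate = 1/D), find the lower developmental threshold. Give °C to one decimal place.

12.8 °C

Under the model K = D·(T − T_b), so D₁·(T₁ − T_b) = D₂·(T₂ − T_b).
38.6·(21.6 − T_b) = 21.0·(29.0 − T_b)
T_b = (38.6·21.6 − 21.0·29.0) / (38.6 − 21.0) = 224.76 / 17.6 = 12.770 °C ≈ 12.8 °C.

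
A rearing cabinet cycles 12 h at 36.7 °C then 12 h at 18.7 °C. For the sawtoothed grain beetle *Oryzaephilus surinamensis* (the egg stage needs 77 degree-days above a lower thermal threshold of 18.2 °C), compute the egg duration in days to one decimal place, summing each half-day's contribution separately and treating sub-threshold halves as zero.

Day half: max(0, 36.7 − 18.2) × 0.5 = 18.5 × 0.5 = 9.25 DD.
Night half: max(0, 18.7 − 18.2) × 0.5 = 0.5 × 0.5 = 0.25 DD.
Per 24 h: 9.50 DD/day.
Duration = 77 / 9.50 = 8.105 ≈ 8.1 days.

8.1 days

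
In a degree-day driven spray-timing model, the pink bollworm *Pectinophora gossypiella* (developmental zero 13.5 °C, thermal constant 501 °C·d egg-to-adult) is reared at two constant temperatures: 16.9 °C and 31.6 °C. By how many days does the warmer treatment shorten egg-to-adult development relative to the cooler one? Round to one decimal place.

At 16.9 °C: 501 / (16.9 − 13.5) = 501 / 3.4 = 147.353 d.
At 31.6 °C: 501 / (31.6 − 13.5) = 501 / 18.1 = 27.680 d.
Difference = |147.353 − 27.680| = 119.673 ≈ 119.7 days.

119.7 days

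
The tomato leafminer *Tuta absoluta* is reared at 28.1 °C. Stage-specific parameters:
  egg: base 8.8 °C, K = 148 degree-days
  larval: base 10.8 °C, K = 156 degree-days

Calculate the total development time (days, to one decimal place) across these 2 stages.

16.7 days

egg: 148 / (28.1 − 8.8) = 148 / 19.3 = 7.668 d.
larval: 156 / (28.1 − 10.8) = 156 / 17.3 = 9.017 d.
Sum = 16.686 ≈ 16.7 days.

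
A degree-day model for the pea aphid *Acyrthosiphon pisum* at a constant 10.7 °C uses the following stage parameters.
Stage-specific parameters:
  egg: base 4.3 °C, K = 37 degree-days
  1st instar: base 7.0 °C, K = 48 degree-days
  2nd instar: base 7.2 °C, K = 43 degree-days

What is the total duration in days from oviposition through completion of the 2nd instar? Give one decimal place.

egg: 37 / (10.7 − 4.3) = 37 / 6.4 = 5.781 d.
1st instar: 48 / (10.7 − 7.0) = 48 / 3.7 = 12.973 d.
2nd instar: 43 / (10.7 − 7.2) = 43 / 3.5 = 12.286 d.
Sum = 31.040 ≈ 31.0 days.

31.0 days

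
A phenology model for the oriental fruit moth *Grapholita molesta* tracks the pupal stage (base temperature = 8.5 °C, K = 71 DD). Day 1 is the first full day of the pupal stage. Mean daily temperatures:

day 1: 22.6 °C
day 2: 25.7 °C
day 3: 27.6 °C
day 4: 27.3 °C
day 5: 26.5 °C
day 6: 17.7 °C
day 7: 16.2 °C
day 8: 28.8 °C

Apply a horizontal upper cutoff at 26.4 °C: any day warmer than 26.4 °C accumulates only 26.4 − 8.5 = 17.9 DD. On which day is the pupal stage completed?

Daily DD above 8.5 °C (capped at 17.9): 14.1, 17.2, 17.9, 17.9, 17.9, 9.2, 7.7, 17.9.
Cumulative: 14.1, 31.3, 49.2, 67.1, 85.0, 94.2, 101.9, 119.8.
The total first reaches 71 DD on day 5.

day 5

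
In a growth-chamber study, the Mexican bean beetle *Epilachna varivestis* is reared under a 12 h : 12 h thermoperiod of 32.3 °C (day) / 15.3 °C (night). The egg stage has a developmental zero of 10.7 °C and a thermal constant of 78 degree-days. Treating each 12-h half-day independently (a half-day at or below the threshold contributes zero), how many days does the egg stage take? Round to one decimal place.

Day half: max(0, 32.3 − 10.7) × 0.5 = 21.6 × 0.5 = 10.80 DD.
Night half: max(0, 15.3 − 10.7) × 0.5 = 4.6 × 0.5 = 2.30 DD.
Per 24 h: 13.10 DD/day.
Duration = 78 / 13.10 = 5.954 ≈ 6.0 days.

6.0 days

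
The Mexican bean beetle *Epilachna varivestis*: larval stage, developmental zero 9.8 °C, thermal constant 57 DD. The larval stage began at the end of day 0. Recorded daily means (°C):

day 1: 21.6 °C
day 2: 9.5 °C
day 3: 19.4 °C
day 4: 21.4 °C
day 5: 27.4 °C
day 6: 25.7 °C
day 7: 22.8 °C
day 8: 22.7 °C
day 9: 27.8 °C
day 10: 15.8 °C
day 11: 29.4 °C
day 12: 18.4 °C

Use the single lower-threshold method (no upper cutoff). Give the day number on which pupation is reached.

Daily DD above 9.8 °C: 11.8, 0.0, 9.6, 11.6, 17.6, 15.9, 13.0, 12.9, 18.0, 6.0, 19.6, 8.6.
Cumulative: 11.8, 11.8, 21.4, 33.0, 50.6, 66.5, 79.5, 92.4, 110.4, 116.4, 136.0, 144.6.
The total first reaches 57 DD on day 6.

day 6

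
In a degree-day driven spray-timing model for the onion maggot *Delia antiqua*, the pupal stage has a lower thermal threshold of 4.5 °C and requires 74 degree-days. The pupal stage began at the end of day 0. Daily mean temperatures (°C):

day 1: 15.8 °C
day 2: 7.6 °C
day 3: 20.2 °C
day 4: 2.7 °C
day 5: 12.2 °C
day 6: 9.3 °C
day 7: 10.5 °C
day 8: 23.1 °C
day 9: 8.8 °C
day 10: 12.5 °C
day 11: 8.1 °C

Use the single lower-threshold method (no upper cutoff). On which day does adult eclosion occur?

Daily DD above 4.5 °C: 11.3, 3.1, 15.7, 0.0, 7.7, 4.8, 6.0, 18.6, 4.3, 8.0, 3.6.
Cumulative: 11.3, 14.4, 30.1, 30.1, 37.8, 42.6, 48.6, 67.2, 71.5, 79.5, 83.1.
The total first reaches 74 DD on day 10.

day 10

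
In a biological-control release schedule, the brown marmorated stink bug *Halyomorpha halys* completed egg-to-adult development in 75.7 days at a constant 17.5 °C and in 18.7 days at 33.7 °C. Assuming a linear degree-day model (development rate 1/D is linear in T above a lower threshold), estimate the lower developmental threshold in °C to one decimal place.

12.2 °C

Linear rate model ⇒ the product D·(T − T_b) is constant across temperatures.
75.7·(17.5 − T_b) = 18.7·(33.7 − T_b)
T_b = (75.7·17.5 − 18.7·33.7) / (75.7 − 18.7) = 694.56 / 57.0 = 12.185 °C ≈ 12.2 °C.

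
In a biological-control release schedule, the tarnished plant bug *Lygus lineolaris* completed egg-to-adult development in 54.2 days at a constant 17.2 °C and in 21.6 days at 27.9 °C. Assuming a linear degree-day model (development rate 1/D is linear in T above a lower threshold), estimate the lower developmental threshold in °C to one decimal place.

Linear rate model ⇒ the product D·(T − T_b) is constant across temperatures.
54.2·(17.2 − T_b) = 21.6·(27.9 − T_b)
T_b = (54.2·17.2 − 21.6·27.9) / (54.2 − 21.6) = 329.60 / 32.6 = 10.110 °C ≈ 10.1 °C.

10.1 °C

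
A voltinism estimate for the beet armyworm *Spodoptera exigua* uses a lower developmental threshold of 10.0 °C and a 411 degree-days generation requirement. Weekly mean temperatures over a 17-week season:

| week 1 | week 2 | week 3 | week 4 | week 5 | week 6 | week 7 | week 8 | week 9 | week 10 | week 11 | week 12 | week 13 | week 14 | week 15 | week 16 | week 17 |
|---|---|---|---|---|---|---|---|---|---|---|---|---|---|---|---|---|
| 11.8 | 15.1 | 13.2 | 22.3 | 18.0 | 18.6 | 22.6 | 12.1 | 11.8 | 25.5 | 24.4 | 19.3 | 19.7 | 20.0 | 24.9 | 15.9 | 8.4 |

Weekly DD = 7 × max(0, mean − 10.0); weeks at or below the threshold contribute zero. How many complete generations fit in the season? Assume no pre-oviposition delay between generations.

2 generations

Weekly DD (7 × max(0, T̄ − 10.0)): 12.6, 35.7, 22.4, 86.1, 56.0, 60.2, 88.2, 14.7, 12.6, 108.5, 100.8, 65.1, 67.9, 70.0, 104.3, 41.3, 0.0.
Season total = 946.4 DD.
Complete generations = ⌊946.4 / 411⌋ = 2.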